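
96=96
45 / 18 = 5 / 2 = 2.50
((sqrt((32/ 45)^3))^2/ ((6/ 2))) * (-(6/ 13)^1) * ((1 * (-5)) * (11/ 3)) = 720896/ 710775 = 1.01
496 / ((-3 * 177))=-496 / 531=-0.93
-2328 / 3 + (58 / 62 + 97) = -678.06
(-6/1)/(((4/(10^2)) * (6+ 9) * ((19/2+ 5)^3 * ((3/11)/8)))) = -7040/73167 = -0.10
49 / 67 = 0.73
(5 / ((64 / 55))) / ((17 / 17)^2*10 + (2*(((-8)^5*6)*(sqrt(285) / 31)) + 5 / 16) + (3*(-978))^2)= 4469555200*sqrt(285) / 6073160478164537907 + 12133205371925 / 24292641912658151628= 0.00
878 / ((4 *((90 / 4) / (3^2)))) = 439 / 5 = 87.80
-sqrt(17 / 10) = -sqrt(170) / 10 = -1.30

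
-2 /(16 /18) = -9 /4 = -2.25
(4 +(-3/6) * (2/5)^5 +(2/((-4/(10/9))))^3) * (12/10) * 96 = 557453504/1265625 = 440.46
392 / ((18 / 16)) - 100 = 2236 / 9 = 248.44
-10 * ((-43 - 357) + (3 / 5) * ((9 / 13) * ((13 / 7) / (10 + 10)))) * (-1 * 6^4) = -5183500.11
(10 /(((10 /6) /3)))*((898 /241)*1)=16164 /241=67.07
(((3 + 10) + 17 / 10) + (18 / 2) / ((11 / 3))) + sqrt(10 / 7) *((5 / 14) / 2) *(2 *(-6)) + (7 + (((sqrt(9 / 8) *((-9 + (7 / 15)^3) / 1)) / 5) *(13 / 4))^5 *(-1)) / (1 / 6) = -15 *sqrt(70) / 49 + 6507 / 110 + 69203508281294349776008 *sqrt(2) / 1877117156982421875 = 52194.28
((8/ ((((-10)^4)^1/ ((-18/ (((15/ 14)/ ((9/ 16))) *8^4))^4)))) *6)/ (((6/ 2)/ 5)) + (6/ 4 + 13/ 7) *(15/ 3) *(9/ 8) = 744149469678805731928887/ 39406496739491840000000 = 18.88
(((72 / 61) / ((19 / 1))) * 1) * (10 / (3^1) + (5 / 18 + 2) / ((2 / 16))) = 1552 / 1159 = 1.34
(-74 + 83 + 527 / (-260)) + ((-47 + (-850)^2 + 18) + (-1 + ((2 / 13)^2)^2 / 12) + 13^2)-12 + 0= 722633.97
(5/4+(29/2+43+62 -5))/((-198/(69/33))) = -10649/8712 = -1.22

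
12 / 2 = 6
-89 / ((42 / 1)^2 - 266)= -89 / 1498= -0.06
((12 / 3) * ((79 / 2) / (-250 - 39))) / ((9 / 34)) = -316 / 153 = -2.07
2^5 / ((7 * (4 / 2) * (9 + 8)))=16 / 119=0.13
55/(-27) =-55/27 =-2.04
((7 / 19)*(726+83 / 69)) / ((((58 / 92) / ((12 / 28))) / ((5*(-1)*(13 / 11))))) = -6523010 / 6061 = -1076.23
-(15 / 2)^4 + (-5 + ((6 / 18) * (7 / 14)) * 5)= -152075 / 48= -3168.23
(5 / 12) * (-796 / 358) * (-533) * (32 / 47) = 8485360 / 25239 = 336.20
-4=-4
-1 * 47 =-47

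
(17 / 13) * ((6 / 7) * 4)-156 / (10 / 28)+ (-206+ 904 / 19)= -5106926 / 8645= -590.74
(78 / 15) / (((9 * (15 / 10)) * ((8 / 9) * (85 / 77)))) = 1001 / 2550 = 0.39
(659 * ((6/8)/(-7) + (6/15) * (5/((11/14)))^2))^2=1290727988450209/11478544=112447013.18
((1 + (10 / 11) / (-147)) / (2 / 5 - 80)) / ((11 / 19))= -152665 / 7079226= -0.02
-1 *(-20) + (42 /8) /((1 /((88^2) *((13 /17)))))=528868 /17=31109.88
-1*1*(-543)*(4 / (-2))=-1086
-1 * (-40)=40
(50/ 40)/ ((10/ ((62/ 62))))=1/ 8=0.12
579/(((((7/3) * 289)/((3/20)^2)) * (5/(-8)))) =-15633/505750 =-0.03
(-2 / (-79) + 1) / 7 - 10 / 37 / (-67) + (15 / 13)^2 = 343319176 / 231679903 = 1.48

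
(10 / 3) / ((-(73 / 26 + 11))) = -260 / 1077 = -0.24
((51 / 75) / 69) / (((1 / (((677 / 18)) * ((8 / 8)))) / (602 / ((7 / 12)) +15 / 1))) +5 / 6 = 2012633 / 5175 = 388.91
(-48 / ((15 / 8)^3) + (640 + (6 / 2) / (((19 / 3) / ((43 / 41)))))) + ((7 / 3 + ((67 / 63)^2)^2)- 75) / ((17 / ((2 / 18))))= 148501956103411084 / 234693520338375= 632.75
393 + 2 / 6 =1180 / 3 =393.33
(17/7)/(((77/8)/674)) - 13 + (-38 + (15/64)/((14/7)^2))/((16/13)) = 278696081/2207744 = 126.24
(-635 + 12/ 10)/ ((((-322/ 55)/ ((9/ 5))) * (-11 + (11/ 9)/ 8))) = -1026756/ 57155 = -17.96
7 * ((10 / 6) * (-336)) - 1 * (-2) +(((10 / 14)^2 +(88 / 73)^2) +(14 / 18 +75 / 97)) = -892340795747 / 227958633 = -3914.49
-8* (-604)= 4832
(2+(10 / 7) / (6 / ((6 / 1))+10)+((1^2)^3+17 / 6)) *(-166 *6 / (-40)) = 45733 / 308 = 148.48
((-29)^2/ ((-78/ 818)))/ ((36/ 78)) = -343969/ 18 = -19109.39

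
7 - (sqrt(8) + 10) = -3 - 2 * sqrt(2) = -5.83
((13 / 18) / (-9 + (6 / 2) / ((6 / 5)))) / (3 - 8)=1 / 45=0.02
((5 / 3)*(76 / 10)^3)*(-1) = -54872 / 75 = -731.63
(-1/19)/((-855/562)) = 562/16245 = 0.03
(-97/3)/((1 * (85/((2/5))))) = -194/1275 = -0.15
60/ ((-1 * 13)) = -60/ 13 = -4.62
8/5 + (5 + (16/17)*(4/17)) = 9857/1445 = 6.82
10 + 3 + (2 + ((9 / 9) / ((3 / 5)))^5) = 6770 / 243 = 27.86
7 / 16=0.44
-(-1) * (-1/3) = -1/3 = -0.33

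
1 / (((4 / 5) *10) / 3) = 3 / 8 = 0.38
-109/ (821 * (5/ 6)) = -654/ 4105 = -0.16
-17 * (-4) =68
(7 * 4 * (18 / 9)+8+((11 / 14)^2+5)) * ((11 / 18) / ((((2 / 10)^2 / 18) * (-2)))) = -3752375 / 392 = -9572.39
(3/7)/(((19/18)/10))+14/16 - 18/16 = 2027/532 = 3.81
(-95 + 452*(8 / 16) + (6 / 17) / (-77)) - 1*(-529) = 863934 / 1309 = 660.00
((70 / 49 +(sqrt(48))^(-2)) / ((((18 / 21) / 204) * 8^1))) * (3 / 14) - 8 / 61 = 9.11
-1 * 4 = -4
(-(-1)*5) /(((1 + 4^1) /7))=7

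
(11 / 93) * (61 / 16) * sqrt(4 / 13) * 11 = 7381 * sqrt(13) / 9672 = 2.75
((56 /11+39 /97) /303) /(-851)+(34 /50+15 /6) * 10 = 43745505704 /1375645755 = 31.80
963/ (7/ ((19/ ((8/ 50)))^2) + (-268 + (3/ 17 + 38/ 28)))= -51711896250/ 14308885219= -3.61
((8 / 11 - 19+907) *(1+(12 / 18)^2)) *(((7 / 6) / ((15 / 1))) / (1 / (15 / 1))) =1497.67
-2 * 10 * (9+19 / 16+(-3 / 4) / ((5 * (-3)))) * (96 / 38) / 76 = -2457 / 361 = -6.81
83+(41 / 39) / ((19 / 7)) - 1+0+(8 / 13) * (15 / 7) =434183 / 5187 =83.71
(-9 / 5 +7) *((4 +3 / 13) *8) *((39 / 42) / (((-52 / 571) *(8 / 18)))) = -56529 / 14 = -4037.79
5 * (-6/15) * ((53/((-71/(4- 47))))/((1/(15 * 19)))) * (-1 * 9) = 11691270/71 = 164665.77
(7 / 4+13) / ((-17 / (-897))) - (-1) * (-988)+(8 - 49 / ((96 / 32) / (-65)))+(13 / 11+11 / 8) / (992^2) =859.95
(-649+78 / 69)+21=-14418 / 23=-626.87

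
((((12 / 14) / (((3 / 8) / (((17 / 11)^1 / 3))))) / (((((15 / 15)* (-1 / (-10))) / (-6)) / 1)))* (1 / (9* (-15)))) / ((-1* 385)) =-1088 / 800415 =-0.00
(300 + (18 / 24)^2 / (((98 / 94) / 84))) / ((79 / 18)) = 87021 / 1106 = 78.68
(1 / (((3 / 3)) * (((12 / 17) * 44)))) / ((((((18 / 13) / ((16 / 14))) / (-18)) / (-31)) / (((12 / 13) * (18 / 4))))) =4743 / 77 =61.60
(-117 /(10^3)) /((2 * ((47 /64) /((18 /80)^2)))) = -9477 /2350000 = -0.00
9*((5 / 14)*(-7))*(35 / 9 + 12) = -715 / 2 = -357.50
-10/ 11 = -0.91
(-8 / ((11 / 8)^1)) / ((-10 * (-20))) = -8 / 275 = -0.03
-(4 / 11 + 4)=-48 / 11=-4.36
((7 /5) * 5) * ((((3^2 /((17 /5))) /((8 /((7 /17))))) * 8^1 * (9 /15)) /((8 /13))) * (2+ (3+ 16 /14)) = 105651 /2312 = 45.70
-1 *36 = -36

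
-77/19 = -4.05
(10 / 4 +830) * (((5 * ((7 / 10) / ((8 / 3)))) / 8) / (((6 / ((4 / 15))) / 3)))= 2331 / 128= 18.21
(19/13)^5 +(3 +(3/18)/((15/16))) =9.85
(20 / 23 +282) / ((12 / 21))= 22771 / 46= 495.02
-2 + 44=42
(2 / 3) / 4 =1 / 6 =0.17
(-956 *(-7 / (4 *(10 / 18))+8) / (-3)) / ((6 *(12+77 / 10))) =13.08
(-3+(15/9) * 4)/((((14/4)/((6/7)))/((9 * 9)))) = 3564/49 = 72.73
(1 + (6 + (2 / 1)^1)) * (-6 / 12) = -9 / 2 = -4.50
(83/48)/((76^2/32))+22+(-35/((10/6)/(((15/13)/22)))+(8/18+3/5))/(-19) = 409087903/18584280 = 22.01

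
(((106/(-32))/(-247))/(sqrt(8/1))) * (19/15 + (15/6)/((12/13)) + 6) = 1113 * sqrt(2)/33280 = 0.05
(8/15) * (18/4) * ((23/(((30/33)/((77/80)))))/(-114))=-19481/38000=-0.51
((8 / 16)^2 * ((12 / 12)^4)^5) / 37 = 1 / 148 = 0.01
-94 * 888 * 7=-584304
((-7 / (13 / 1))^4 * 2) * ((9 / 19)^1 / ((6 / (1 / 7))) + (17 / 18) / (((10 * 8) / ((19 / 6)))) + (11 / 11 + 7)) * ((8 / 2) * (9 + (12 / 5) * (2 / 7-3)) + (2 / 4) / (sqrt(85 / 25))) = 3172365497 * sqrt(85) / 79705753920 + 13142657059 / 976786200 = 13.82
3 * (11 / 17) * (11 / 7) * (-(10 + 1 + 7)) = -6534 / 119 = -54.91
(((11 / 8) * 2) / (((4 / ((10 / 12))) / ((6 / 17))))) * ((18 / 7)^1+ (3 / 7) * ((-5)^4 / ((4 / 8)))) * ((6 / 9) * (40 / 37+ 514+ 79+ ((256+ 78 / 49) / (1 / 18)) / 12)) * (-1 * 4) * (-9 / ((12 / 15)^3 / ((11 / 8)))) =94974967209375 / 13807808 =6878352.25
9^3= 729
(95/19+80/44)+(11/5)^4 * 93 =15024618/6875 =2185.40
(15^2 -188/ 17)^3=48109395853/ 4913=9792264.57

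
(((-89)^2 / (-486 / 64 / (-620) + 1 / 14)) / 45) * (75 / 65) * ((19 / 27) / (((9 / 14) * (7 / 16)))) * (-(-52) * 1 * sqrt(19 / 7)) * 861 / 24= 13711253534720 * sqrt(133) / 8471709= 18665170.11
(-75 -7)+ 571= 489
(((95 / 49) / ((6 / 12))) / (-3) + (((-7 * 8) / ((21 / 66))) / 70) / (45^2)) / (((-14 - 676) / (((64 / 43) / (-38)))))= -10269856 / 139840273125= -0.00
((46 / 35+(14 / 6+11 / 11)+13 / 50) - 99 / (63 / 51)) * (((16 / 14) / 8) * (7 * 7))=-78997 / 150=-526.65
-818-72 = -890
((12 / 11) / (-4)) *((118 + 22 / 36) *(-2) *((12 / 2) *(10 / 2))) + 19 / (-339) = 7237441 / 3729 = 1940.85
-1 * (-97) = 97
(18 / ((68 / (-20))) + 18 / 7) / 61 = -324 / 7259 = -0.04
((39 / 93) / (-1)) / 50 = -13 / 1550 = -0.01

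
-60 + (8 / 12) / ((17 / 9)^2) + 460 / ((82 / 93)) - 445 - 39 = -261932 / 11849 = -22.11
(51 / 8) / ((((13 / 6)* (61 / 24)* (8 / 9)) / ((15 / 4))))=4.88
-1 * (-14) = 14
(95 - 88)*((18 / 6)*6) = 126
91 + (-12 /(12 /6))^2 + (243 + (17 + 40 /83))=32161 /83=387.48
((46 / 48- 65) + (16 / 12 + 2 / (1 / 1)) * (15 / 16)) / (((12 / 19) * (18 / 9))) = -13889 / 288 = -48.23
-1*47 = -47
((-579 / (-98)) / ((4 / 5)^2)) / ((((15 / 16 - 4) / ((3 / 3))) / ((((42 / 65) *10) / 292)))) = -43425 / 651014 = -0.07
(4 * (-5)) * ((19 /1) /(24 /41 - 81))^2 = -12136820 /10870209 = -1.12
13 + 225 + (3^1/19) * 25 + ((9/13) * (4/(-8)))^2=3109111/12844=242.07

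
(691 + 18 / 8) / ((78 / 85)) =235705 / 312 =755.46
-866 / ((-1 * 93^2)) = 866 / 8649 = 0.10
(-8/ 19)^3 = -512/ 6859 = -0.07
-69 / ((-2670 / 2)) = 23 / 445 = 0.05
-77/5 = -15.40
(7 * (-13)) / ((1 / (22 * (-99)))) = 198198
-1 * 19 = -19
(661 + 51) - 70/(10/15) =607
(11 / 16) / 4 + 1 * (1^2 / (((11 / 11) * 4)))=27 / 64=0.42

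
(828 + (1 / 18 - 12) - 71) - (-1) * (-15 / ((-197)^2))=520467229 / 698562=745.06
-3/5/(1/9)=-27/5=-5.40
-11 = -11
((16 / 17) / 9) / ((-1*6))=-8 / 459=-0.02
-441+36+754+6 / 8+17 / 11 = 351.30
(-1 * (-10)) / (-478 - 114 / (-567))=-945 / 45152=-0.02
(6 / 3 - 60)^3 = -195112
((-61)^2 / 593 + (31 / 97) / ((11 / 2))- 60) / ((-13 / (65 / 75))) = 11318929 / 3163655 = 3.58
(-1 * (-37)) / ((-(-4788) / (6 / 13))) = 37 / 10374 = 0.00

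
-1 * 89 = -89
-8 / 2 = -4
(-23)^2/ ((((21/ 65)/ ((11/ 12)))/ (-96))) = -3025880/ 21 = -144089.52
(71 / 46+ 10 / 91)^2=47900241 / 17522596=2.73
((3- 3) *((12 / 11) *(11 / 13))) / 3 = 0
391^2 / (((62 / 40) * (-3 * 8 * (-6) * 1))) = 684.95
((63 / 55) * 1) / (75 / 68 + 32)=4284 / 123805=0.03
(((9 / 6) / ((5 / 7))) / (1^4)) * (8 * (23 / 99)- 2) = -49 / 165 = -0.30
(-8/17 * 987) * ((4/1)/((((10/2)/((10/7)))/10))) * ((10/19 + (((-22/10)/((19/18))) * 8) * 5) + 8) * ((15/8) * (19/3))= 80200800/17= 4717694.12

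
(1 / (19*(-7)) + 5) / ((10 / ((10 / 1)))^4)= 664 / 133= 4.99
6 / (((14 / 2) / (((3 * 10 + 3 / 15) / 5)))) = 906 / 175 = 5.18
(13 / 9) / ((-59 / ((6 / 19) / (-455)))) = 2 / 117705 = 0.00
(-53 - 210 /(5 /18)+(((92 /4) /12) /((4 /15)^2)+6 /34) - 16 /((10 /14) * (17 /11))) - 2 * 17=-4517183 /5440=-830.36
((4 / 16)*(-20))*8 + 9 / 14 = -551 / 14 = -39.36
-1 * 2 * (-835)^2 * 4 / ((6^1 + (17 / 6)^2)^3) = -10409513472 / 5151505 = -2020.67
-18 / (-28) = 9 / 14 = 0.64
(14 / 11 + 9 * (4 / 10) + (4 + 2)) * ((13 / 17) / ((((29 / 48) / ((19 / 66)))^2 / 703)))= 126266178688 / 95146535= 1327.07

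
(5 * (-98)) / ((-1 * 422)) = 245 / 211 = 1.16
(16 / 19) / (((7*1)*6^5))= 1 / 64638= 0.00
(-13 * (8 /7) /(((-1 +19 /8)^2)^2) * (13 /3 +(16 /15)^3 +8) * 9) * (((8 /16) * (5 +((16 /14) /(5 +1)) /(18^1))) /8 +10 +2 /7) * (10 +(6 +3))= -741283289982976 /7263766125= -102052.20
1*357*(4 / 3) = 476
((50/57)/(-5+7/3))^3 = -15625/438976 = -0.04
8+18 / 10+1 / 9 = 446 / 45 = 9.91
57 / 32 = 1.78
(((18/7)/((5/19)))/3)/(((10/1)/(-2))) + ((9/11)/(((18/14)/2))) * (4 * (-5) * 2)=-99254/1925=-51.56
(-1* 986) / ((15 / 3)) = -986 / 5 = -197.20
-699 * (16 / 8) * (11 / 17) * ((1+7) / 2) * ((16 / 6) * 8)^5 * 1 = -22016002359296 / 1377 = -15988382250.76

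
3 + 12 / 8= 9 / 2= 4.50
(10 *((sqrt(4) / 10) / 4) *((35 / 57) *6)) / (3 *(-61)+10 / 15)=-105 / 10393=-0.01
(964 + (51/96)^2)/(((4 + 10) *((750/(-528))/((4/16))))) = -434467/35840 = -12.12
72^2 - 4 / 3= 15548 / 3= 5182.67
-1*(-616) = 616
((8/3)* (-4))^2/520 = 128/585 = 0.22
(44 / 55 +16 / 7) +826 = 29018 / 35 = 829.09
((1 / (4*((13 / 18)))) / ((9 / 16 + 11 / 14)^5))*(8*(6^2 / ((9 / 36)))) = 91359792857088 / 1020535434763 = 89.52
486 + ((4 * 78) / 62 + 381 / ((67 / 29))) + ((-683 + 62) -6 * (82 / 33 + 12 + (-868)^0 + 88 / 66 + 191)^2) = -65115088056 / 251317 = -259095.44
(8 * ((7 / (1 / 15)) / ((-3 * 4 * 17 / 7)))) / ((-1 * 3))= 490 / 51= 9.61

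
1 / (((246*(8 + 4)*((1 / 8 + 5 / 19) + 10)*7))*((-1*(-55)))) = 19 / 224320635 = 0.00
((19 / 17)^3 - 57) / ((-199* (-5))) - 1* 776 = -3793698742 / 4888435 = -776.06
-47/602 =-0.08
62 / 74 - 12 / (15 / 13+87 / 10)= -6003 / 15799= -0.38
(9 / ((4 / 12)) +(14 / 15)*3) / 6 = 149 / 30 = 4.97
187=187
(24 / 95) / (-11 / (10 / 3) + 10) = 48 / 1273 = 0.04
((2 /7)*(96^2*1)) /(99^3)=2048 /754677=0.00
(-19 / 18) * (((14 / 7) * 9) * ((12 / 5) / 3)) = -76 / 5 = -15.20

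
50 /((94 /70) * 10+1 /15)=5250 /1417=3.71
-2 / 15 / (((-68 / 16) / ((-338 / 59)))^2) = -3655808 / 15090135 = -0.24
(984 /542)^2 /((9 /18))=484128 /73441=6.59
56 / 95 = 0.59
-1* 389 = -389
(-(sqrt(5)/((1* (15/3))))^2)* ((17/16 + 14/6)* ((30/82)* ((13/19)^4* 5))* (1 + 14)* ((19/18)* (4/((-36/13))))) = 1513018975/242973216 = 6.23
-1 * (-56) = 56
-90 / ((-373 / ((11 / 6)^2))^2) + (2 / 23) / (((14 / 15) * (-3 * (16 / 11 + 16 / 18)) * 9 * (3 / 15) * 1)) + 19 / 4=110737385261 / 23385358836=4.74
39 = 39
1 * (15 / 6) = 5 / 2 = 2.50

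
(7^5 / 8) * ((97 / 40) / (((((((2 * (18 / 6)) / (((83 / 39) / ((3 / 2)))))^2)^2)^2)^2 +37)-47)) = 8270112404158206044526662392915540999 / 16984933128987978626884847863074187426813120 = 0.00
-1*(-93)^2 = -8649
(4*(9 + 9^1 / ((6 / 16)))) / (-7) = -132 / 7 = -18.86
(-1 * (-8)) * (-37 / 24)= -37 / 3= -12.33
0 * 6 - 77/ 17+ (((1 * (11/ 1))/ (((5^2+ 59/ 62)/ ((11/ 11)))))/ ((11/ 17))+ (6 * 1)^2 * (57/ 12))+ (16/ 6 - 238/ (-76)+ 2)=545455049/ 3118242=174.92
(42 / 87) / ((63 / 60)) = 40 / 87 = 0.46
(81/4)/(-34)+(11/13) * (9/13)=-225/22984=-0.01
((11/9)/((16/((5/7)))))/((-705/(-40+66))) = -143/71064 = -0.00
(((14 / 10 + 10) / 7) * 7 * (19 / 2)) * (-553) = -59889.90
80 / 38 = 2.11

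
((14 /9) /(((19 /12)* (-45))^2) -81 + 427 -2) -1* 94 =182756474 /731025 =250.00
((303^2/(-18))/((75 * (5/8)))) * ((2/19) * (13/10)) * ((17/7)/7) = -9017684/1745625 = -5.17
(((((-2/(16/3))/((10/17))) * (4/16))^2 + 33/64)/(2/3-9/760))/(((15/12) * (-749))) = -3157857/3578422400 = -0.00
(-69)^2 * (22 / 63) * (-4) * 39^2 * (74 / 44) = -17011733.14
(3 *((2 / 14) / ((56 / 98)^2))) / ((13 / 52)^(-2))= 0.08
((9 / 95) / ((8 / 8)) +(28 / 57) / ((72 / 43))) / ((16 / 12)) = 1991 / 6840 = 0.29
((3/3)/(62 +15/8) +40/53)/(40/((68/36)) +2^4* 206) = 44336/190908067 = 0.00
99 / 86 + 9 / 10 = 441 / 215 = 2.05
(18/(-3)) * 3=-18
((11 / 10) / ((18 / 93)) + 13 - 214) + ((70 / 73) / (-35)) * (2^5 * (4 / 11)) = -9425717 / 48180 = -195.64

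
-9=-9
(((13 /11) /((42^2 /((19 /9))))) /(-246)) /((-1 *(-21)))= -247 /902169576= -0.00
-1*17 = -17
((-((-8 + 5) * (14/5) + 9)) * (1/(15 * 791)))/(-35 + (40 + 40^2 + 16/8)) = -1/31778425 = -0.00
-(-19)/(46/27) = 513/46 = 11.15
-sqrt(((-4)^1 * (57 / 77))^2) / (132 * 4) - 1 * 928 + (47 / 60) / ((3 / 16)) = -140846791 / 152460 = -923.83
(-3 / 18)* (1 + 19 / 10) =-29 / 60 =-0.48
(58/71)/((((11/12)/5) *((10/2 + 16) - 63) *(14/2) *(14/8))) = -2320/267883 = -0.01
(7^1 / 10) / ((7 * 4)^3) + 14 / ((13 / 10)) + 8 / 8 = 4798093 / 407680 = 11.77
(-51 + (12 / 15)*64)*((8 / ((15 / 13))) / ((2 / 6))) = 104 / 25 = 4.16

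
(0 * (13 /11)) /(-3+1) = 0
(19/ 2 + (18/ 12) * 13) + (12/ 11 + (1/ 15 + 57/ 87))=147439/ 4785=30.81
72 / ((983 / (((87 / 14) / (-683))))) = -3132 / 4699723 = -0.00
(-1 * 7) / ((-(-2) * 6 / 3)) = -1.75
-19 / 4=-4.75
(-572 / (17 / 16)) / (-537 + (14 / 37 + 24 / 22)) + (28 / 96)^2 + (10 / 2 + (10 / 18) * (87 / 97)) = 6.59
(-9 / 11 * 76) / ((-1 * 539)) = 0.12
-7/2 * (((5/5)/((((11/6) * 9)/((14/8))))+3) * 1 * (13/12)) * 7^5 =-313534585/1584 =-197938.50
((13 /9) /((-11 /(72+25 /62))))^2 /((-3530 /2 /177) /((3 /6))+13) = -200926827491 /15434209692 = -13.02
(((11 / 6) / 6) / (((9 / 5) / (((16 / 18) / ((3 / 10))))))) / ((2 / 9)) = 550 / 243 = 2.26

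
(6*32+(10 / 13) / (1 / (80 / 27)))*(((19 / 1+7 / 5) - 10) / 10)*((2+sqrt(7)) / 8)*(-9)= -17048*sqrt(7) / 75 - 34096 / 75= -1056.01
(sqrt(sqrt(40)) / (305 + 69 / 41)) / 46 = 41 * 2^(3 / 4) * 5^(1 / 4) / 578404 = 0.00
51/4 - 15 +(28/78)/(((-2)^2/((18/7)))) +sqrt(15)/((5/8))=-105/52 +8 * sqrt(15)/5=4.18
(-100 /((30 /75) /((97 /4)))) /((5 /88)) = -106700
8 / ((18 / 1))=4 / 9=0.44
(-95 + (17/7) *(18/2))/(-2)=256/7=36.57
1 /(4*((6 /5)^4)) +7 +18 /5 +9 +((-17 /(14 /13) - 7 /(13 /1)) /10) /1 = 42664871 /2358720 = 18.09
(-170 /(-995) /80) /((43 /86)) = 17 /3980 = 0.00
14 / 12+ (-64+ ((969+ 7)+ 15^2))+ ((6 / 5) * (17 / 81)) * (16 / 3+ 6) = 1141.02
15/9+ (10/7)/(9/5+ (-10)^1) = 1285/861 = 1.49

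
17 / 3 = 5.67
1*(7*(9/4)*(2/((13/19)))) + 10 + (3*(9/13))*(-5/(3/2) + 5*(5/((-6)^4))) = 30673/624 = 49.16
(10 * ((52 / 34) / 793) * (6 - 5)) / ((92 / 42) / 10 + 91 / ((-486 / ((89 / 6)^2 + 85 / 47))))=-575618400 / 1233175307711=-0.00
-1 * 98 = -98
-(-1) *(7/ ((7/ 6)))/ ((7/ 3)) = 18/ 7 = 2.57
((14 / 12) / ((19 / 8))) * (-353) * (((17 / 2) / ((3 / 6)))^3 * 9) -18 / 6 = -145680333 / 19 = -7667385.95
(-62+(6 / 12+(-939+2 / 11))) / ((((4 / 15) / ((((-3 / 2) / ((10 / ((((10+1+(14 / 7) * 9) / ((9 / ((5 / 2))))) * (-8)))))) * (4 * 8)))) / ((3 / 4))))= -9573045 / 11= -870276.82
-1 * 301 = -301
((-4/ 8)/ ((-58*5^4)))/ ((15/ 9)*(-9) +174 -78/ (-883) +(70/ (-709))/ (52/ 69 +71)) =3099558697/ 35749704189787500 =0.00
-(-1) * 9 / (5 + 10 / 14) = 63 / 40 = 1.58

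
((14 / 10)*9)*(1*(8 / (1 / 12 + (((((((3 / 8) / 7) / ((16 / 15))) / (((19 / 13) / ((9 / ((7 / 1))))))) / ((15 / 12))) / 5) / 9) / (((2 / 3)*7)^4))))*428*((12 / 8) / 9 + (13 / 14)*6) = 4249864802082816 / 1430640271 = 2970603.36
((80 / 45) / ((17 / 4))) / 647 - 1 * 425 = -42071111 / 98991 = -425.00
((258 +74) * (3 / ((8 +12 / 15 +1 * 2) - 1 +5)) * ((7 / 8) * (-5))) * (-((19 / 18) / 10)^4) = 75716501 / 2071526400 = 0.04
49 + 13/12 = 601/12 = 50.08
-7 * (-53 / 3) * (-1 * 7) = -2597 / 3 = -865.67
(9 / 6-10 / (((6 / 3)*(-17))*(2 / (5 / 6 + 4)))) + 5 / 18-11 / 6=401 / 612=0.66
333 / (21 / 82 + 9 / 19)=172938 / 379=456.30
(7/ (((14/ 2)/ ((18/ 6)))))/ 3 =1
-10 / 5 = -2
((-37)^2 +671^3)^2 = 91272313107086400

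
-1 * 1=-1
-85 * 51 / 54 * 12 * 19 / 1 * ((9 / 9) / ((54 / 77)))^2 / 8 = -162780695 / 34992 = -4651.94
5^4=625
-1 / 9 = -0.11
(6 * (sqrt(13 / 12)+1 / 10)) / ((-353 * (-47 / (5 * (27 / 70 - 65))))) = -4523 * sqrt(39) / 232274 - 13569 / 1161370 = -0.13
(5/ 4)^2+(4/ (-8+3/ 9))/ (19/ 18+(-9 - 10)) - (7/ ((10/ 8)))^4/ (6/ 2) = -72705756409/ 222870000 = -326.22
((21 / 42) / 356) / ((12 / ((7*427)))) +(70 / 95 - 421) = -68167049 / 162336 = -419.91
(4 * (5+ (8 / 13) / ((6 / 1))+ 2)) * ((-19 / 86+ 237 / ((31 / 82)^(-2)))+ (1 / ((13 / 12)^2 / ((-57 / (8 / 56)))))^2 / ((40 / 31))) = 1024900090012820033 / 402572578785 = 2545876.55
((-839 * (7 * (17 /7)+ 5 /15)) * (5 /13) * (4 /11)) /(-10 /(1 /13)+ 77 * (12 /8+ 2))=-134240 /9207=-14.58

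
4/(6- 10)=-1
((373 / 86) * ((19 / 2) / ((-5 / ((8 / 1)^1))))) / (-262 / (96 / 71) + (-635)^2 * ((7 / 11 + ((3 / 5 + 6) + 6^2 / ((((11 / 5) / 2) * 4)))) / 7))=-52387104 / 705599449145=-0.00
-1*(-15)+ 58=73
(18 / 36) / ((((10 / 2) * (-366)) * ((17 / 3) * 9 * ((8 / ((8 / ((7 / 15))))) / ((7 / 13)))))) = -1 / 161772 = -0.00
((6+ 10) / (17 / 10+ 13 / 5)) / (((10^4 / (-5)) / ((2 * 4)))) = -16 / 1075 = -0.01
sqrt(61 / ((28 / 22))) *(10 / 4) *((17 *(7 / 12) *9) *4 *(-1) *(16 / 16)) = -255 *sqrt(9394) / 4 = -6178.82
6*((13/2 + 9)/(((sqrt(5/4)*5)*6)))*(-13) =-403*sqrt(5)/25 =-36.05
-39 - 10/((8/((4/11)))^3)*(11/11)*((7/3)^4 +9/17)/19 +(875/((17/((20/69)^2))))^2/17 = -213481905148341751/5632546414493394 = -37.90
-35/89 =-0.39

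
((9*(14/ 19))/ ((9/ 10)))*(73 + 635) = 99120/ 19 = 5216.84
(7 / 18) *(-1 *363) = -847 / 6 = -141.17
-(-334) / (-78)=-167 / 39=-4.28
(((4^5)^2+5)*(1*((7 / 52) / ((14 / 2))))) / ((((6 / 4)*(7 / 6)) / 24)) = 25165944 / 91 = 276548.84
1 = 1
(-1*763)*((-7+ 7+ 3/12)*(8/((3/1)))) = -1526/3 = -508.67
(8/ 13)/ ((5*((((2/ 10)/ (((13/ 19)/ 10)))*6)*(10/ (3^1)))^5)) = 28561/ 158470336000000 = 0.00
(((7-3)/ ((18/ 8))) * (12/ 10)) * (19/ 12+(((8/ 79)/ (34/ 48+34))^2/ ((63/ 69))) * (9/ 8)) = 4607747692328/ 1364126793435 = 3.38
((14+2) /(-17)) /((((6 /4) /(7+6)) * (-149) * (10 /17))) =208 /2235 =0.09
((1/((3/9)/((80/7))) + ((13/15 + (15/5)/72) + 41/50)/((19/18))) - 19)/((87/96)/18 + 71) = 32411088/136075625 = 0.24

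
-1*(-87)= 87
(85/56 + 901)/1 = 50541/56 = 902.52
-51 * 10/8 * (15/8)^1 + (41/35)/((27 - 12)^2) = -30120563/252000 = -119.53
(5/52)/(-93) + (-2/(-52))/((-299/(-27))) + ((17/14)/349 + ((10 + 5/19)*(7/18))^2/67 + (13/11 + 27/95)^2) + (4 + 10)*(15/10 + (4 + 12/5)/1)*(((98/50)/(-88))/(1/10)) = -17244808979145746533/775371057256095300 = -22.24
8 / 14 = 4 / 7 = 0.57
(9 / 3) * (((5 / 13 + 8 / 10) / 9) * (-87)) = -34.35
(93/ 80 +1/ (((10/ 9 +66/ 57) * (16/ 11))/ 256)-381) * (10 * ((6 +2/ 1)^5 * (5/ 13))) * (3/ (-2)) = 57143073.50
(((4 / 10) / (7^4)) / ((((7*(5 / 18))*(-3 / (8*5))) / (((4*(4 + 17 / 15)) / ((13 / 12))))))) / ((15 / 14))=-11264 / 557375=-0.02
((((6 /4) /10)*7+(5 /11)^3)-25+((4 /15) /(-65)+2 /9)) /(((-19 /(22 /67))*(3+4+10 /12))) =368106953 /7058562225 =0.05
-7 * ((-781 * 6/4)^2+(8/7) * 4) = -38427671/4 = -9606917.75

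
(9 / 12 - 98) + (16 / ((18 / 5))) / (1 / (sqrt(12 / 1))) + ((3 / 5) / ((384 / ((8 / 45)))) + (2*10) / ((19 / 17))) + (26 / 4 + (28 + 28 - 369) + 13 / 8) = -26281331 / 68400 + 80*sqrt(3) / 9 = -368.83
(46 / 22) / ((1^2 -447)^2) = 23 / 2188076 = 0.00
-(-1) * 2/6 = 0.33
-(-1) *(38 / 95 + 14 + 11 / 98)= 7111 / 490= 14.51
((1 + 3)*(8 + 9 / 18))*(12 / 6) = 68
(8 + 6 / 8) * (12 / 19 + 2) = 875 / 38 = 23.03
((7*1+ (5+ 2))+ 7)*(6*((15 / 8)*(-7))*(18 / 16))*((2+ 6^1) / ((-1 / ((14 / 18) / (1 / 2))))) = 46305 / 2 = 23152.50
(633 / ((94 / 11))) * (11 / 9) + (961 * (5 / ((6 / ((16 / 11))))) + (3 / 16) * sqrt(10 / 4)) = 3 * sqrt(10) / 32 + 1298067 / 1034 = 1255.68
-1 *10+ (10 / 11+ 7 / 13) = -1223 / 143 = -8.55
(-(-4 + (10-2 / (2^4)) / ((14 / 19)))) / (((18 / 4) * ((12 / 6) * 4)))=-117 / 448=-0.26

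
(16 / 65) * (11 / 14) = 88 / 455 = 0.19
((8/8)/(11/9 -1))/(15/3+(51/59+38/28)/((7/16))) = 26019/58270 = 0.45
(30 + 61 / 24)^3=476379541 / 13824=34460.33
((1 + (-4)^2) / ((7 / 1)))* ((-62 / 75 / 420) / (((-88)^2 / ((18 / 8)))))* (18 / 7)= -4743 / 1328096000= -0.00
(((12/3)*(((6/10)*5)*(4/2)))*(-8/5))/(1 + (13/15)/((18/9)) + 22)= -1152/703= -1.64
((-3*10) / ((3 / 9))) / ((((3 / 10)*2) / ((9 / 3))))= -450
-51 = -51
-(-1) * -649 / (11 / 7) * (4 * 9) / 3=-4956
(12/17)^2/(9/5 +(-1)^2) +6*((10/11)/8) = 38265/44506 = 0.86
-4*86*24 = -8256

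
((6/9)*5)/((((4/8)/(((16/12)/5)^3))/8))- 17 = -32377/2025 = -15.99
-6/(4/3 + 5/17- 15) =153/341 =0.45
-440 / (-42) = 220 / 21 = 10.48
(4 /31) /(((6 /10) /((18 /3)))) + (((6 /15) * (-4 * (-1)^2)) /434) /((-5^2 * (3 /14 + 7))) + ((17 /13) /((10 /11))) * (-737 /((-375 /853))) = 368276082637 /152636250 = 2412.77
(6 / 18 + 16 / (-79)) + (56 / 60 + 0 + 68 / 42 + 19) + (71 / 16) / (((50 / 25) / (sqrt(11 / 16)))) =71 * sqrt(11) / 128 + 59954 / 2765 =23.52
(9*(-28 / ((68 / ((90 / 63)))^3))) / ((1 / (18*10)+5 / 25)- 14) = 101250 / 597749971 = 0.00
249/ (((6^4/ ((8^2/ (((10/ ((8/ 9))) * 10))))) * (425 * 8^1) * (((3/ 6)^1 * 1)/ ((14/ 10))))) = 1162/ 12909375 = 0.00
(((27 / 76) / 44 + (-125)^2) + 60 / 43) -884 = 2119839673 / 143792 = 14742.40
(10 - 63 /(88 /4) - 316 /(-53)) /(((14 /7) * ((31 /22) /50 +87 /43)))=16418475 /5142749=3.19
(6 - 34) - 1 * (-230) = 202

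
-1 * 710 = -710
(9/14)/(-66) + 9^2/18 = 1383/308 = 4.49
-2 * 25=-50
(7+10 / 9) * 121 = 981.44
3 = 3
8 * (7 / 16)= 7 / 2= 3.50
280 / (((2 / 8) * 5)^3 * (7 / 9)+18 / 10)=806400 / 9559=84.36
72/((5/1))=72/5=14.40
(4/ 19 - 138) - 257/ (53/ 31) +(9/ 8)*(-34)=-1314579/ 4028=-326.36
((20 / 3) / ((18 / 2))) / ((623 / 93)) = 620 / 5607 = 0.11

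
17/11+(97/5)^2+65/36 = 3759139/9900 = 379.71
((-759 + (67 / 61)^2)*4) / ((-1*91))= 11279000 / 338611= 33.31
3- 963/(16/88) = -10587/2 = -5293.50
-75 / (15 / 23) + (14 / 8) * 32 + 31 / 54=-3155 / 54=-58.43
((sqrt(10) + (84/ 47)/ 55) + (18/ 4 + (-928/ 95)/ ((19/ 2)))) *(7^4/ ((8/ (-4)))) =-15703041809/ 3732740-2401 *sqrt(10)/ 2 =-8003.15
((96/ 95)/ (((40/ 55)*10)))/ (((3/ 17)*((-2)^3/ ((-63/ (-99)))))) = -119/ 1900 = -0.06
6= 6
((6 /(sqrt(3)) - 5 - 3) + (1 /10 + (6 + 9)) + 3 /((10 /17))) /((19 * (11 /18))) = 36 * sqrt(3) /209 + 1098 /1045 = 1.35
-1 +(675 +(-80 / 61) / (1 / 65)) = 35914 / 61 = 588.75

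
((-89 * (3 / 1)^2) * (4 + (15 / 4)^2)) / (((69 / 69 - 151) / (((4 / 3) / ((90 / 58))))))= 745909 / 9000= 82.88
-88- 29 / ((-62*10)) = -54531 / 620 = -87.95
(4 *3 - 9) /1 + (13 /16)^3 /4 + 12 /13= 4.06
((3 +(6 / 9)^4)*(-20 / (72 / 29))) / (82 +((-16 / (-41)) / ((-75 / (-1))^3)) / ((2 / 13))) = -24058671875 / 76590568116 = -0.31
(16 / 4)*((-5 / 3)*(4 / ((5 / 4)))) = -64 / 3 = -21.33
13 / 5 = 2.60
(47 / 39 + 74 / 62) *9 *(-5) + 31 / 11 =-466007 / 4433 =-105.12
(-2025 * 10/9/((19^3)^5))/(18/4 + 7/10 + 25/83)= -311250/11552837669734721505539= -0.00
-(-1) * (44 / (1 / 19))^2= 698896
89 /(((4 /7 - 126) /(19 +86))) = -74.50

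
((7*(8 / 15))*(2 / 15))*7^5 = 1882384 / 225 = 8366.15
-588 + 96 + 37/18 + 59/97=-489.34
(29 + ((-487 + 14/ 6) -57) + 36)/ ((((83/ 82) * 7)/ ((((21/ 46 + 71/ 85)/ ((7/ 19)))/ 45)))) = -1125332494/ 214676595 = -5.24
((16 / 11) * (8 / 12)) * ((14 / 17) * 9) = 1344 / 187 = 7.19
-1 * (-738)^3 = 401947272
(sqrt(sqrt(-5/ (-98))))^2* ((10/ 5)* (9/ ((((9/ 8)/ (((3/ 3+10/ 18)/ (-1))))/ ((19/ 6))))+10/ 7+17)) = -3965* sqrt(10)/ 1323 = -9.48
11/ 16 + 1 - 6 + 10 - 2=59/ 16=3.69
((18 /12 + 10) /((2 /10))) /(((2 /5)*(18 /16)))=1150 /9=127.78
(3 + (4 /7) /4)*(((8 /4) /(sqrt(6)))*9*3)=69.29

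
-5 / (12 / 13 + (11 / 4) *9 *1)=-52 / 267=-0.19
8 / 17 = 0.47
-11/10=-1.10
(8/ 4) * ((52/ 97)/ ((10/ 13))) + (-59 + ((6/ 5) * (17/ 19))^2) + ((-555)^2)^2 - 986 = 94879399582.55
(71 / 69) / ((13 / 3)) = 0.24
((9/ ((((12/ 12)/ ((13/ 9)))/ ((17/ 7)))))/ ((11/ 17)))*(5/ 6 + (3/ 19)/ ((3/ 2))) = 401999/ 8778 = 45.80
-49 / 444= -0.11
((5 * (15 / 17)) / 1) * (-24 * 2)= -3600 / 17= -211.76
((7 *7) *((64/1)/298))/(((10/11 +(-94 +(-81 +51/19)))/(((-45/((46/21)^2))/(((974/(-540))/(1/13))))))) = -27436407075/1117296266489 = -0.02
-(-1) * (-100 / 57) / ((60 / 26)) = -130 / 171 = -0.76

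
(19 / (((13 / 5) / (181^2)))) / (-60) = -622459 / 156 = -3990.12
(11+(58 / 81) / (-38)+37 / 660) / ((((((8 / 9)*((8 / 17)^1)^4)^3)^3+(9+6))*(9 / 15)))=1178306764019841087260003853114517523647998224181452661903 / 960818355099123124353219737381329611991970647436125260508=1.23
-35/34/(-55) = 7/374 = 0.02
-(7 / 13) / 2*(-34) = 119 / 13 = 9.15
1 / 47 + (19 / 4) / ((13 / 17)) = 15233 / 2444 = 6.23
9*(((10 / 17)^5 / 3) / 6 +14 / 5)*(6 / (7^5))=1074911892 / 119317682995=0.01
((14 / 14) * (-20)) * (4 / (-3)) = 26.67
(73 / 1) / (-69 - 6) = -0.97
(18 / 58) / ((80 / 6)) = 27 / 1160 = 0.02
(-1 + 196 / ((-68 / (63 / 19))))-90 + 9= -29573 / 323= -91.56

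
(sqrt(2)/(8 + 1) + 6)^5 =(sqrt(2) + 54)^5/59049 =8848.98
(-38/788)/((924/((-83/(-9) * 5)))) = -7885/3276504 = -0.00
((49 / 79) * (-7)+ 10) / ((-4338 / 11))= -1639 / 114234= -0.01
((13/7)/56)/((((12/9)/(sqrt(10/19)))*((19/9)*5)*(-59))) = -351*sqrt(190)/166984160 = -0.00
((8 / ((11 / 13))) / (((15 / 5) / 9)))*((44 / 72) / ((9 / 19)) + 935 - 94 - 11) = 7002788 / 297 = 23578.41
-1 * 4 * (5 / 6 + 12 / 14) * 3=-142 / 7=-20.29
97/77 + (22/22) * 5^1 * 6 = 2407/77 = 31.26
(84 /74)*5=210 /37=5.68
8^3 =512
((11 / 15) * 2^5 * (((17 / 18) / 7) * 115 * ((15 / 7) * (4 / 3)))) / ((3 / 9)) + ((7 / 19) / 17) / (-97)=43121478833 / 13816971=3120.91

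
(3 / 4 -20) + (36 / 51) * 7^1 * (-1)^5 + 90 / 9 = -965 / 68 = -14.19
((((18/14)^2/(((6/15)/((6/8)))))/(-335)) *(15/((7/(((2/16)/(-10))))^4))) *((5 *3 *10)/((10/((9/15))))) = -6561/516586405888000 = -0.00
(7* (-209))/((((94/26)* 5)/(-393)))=7474467/235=31806.24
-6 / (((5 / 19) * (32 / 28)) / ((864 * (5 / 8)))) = -10773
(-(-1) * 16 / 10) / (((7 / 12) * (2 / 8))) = 384 / 35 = 10.97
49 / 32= 1.53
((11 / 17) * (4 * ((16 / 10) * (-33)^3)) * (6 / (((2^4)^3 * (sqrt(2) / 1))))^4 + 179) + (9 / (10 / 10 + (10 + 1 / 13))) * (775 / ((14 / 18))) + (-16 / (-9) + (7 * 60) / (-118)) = 685611014886853954681 / 694770402475376640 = 986.82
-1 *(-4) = 4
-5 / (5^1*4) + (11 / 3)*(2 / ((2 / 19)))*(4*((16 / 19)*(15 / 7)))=502.61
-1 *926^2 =-857476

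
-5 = -5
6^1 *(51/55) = 306/55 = 5.56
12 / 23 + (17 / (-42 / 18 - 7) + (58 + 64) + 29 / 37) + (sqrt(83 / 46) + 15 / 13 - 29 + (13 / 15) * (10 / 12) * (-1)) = sqrt(3818) / 46 + 259037501 / 2787876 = 94.26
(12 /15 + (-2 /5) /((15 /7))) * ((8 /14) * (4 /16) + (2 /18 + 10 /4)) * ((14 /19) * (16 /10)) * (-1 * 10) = -255392 /12825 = -19.91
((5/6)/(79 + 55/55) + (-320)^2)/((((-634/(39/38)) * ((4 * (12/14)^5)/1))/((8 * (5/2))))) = -10739270724455/5994860544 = -1791.41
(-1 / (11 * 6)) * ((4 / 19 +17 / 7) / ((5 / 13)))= -1521 / 14630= -0.10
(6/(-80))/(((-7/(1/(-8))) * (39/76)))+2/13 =1101/7280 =0.15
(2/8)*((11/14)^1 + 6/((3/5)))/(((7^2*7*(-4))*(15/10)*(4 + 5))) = -151/1037232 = -0.00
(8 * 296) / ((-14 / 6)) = -7104 / 7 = -1014.86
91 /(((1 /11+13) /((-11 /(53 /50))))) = -275275 /3816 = -72.14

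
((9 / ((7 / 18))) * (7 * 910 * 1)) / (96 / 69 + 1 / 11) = 2486484 / 25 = 99459.36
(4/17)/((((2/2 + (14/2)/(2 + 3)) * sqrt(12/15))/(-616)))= -1540 * sqrt(5)/51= -67.52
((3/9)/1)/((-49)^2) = 1/7203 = 0.00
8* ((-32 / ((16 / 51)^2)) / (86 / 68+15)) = -159.92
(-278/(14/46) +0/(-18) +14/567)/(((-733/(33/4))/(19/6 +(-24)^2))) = 4949181875/831222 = 5954.10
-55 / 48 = -1.15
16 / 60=4 / 15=0.27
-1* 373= -373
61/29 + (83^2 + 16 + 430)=212776/29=7337.10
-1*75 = -75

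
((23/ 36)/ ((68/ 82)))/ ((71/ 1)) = 943/ 86904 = 0.01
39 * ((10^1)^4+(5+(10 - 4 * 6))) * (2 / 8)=389649 / 4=97412.25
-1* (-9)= 9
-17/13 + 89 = 1140/13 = 87.69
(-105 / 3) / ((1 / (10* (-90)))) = 31500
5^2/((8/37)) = 925/8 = 115.62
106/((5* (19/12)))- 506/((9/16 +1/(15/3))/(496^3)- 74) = 1388124772028648/68626261600605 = 20.23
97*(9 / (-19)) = -873 / 19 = -45.95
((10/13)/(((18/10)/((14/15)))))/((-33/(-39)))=140/297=0.47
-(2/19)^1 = -2/19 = -0.11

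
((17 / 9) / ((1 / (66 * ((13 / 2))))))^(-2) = 9 / 5909761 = 0.00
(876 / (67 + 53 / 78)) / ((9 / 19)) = 144248 / 5279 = 27.32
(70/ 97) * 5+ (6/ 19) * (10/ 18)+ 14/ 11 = 307526/ 60819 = 5.06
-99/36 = -11/4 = -2.75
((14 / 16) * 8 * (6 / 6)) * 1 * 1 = 7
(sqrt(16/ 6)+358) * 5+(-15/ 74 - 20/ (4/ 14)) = 10 * sqrt(6)/ 3+127265/ 74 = 1727.96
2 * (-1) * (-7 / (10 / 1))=7 / 5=1.40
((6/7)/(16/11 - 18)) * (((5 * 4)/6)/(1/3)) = -330/637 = -0.52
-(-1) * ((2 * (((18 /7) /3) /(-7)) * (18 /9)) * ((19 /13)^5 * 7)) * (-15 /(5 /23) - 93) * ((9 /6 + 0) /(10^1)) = 7220304684 /12995255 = 555.61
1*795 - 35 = 760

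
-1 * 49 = -49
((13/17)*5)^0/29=1/29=0.03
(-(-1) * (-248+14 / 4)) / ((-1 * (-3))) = -163 / 2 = -81.50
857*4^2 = 13712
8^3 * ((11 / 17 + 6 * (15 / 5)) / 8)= 1193.41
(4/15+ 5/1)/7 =0.75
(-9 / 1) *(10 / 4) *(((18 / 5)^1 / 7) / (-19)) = 81 / 133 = 0.61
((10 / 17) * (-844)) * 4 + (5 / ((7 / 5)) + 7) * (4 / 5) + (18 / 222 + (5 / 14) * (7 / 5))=-87040447 / 44030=-1976.84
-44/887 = -0.05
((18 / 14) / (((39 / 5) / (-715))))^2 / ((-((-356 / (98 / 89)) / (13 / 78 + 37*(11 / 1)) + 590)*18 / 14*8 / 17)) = -21985473125 / 564256624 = -38.96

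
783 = 783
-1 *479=-479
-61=-61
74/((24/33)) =407/4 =101.75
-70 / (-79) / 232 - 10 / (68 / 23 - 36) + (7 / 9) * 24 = 4955285 / 261174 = 18.97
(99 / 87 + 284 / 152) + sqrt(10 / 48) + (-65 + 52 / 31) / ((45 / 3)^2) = sqrt(30) / 12 + 20944949 / 7686450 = 3.18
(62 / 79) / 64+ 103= 260415 / 2528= 103.01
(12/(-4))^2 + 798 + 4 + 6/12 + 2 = 1627/2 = 813.50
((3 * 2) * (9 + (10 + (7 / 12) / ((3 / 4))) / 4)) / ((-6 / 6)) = -421 / 6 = -70.17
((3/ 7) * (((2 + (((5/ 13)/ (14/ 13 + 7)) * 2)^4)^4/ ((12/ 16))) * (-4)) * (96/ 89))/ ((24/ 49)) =-1465143389436647420560384/ 18188659061648099174367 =-80.55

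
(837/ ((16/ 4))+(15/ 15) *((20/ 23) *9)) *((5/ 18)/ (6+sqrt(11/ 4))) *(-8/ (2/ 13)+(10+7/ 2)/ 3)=-23775/ 46+7925 *sqrt(11)/ 184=-374.00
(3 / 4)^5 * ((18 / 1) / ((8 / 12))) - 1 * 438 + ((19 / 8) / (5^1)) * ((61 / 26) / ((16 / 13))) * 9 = -2168031 / 5120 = -423.44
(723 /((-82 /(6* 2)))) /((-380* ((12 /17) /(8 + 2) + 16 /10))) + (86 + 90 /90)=19284405 /221236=87.17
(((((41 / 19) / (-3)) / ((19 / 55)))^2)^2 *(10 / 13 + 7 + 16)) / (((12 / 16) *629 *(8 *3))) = 2663320362814375 / 67493053163320902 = 0.04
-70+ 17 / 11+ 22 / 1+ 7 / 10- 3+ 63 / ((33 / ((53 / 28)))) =-9931 / 220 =-45.14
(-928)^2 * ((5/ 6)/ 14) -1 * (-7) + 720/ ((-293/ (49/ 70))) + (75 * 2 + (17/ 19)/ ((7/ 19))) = 316379020/ 6153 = 51418.66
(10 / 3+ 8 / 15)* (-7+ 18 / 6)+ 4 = -172 / 15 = -11.47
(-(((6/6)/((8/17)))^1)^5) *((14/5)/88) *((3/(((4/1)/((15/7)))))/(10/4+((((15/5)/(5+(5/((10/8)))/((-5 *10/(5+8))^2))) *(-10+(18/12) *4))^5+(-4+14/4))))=637307219981931857037/17024753055296138510336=0.04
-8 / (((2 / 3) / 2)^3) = -216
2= 2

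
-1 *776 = -776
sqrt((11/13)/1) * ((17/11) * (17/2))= 289 * sqrt(143)/286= 12.08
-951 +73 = -878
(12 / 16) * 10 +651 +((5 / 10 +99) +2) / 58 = 2641 / 4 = 660.25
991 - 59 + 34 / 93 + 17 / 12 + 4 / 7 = 811019 / 868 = 934.35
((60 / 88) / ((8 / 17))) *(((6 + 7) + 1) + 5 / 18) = 21845 / 1056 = 20.69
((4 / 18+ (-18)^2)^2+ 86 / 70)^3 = 26468606989831633215207767 / 22785532875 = 1161640903244911.85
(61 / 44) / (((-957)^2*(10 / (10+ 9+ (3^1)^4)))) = 305 / 20148678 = 0.00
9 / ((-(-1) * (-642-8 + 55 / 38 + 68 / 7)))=-2394 / 169931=-0.01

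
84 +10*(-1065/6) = -1691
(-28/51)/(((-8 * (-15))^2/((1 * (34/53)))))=-7/286200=-0.00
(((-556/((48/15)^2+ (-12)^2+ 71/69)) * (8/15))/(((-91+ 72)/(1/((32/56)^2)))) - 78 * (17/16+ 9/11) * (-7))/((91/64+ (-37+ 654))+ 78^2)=334538058344/2182926686655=0.15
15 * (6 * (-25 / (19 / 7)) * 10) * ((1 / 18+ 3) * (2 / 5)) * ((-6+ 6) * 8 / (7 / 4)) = 0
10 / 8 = 1.25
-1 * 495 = -495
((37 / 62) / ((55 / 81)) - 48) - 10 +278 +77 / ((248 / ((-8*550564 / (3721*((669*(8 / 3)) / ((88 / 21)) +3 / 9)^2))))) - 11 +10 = 13788093742683927 / 62708252594900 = 219.88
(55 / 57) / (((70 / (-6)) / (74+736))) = -8910 / 133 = -66.99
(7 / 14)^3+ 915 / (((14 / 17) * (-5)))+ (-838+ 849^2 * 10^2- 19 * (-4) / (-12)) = 72079033.58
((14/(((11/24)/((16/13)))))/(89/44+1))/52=768/3211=0.24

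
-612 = -612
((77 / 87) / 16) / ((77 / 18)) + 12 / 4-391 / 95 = -24307 / 22040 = -1.10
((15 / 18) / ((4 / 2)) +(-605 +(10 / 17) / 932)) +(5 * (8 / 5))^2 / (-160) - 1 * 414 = -242171429 / 237660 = -1018.98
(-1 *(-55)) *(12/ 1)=660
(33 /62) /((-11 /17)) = -51 /62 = -0.82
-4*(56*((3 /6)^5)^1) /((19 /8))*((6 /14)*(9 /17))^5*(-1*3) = 344373768 /64772456483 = 0.01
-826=-826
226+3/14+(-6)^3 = 143/14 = 10.21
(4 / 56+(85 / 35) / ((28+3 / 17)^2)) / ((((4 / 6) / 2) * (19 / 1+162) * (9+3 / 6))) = 5397 / 41528821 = 0.00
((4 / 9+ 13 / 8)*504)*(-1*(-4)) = 4172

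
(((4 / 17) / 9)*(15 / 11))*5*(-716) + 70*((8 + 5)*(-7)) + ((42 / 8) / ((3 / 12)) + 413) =-3401696 / 561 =-6063.63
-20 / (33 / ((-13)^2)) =-3380 / 33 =-102.42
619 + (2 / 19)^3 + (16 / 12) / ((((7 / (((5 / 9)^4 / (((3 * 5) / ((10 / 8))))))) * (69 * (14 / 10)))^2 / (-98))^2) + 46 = 1788455506486778239963485049868869099 / 2689402059700132604955030704746512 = 665.00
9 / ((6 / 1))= 3 / 2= 1.50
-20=-20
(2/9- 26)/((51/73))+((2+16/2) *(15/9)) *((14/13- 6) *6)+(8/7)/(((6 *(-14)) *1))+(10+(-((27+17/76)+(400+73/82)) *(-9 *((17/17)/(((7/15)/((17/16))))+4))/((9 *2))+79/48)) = 1267461374351/1534425984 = 826.02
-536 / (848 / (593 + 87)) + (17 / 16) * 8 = -421.31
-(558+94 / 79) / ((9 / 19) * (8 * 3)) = -49.19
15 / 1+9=24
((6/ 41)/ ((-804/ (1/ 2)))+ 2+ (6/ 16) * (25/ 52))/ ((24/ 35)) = 29066625/ 9142016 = 3.18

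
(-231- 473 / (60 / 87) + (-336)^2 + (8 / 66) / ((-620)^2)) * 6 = 177559739198 / 264275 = 671874.90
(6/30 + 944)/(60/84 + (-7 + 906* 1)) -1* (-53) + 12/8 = 874626/15745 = 55.55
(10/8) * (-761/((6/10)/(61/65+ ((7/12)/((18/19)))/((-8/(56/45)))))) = -405160205/303264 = -1336.00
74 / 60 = 37 / 30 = 1.23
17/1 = 17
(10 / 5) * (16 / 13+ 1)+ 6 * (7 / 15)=472 / 65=7.26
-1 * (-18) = 18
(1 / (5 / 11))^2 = 121 / 25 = 4.84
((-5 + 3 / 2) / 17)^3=-343 / 39304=-0.01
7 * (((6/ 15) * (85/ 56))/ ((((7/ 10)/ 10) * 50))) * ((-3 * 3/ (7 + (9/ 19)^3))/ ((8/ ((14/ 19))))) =-55233/ 389936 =-0.14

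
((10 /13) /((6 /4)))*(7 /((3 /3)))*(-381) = -17780 /13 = -1367.69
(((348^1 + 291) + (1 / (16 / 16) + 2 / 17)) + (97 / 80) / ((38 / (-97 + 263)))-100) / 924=14093507 / 23876160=0.59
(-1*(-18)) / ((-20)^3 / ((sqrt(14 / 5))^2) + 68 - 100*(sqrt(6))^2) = -7 / 1318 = -0.01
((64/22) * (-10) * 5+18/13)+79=-9305/143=-65.07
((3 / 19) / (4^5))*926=0.14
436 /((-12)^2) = 109 /36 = 3.03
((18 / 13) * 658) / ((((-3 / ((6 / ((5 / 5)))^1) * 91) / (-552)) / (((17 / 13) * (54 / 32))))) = 53587332 / 2197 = 24391.14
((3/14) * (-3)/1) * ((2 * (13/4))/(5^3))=-117/3500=-0.03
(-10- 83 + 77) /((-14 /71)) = 81.14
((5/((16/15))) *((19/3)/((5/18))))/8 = 855/64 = 13.36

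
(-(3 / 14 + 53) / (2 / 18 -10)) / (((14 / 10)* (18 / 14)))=3725 / 1246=2.99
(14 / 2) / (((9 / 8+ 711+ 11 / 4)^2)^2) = 4096 / 152820756836503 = 0.00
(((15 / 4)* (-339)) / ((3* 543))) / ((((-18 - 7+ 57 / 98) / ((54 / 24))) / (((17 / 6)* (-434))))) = -306389895 / 3465064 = -88.42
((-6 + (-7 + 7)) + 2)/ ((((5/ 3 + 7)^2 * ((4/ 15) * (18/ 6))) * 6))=-15/ 1352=-0.01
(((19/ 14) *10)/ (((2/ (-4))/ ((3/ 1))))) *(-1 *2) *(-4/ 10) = -456/ 7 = -65.14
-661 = -661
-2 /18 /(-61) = 1 /549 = 0.00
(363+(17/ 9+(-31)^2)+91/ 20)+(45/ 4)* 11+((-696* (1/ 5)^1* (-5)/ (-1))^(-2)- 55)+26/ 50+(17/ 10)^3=28350888247/ 20184000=1404.62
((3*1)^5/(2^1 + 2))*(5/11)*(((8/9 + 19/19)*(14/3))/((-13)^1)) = -18.72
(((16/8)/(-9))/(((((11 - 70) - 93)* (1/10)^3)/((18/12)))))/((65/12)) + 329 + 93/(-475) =329.21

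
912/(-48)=-19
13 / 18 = 0.72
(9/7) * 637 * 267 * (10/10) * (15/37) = 3280095/37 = 88651.22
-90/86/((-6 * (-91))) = -15/7826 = -0.00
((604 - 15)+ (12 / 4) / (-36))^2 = 49942489 / 144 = 346822.84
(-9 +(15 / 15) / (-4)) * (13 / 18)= -6.68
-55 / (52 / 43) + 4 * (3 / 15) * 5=-2157 / 52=-41.48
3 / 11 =0.27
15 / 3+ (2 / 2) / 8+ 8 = 105 / 8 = 13.12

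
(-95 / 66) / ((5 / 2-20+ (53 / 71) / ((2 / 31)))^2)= -478895 / 11697906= -0.04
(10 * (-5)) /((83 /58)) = -2900 /83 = -34.94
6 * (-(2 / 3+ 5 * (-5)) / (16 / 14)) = 511 / 4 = 127.75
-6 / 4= -3 / 2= -1.50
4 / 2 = 2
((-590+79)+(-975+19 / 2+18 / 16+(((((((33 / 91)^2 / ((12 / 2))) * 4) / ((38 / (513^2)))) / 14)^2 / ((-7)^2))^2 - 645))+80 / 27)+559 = -995790160221553413398764567 / 11711140883056899826122672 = -85.03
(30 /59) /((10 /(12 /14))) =18 /413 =0.04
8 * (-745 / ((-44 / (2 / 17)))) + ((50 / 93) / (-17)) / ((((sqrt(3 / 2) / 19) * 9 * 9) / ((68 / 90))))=2980 / 187 - 380 * sqrt(6) / 203391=15.93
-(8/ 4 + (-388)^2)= -150546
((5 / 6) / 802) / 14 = 5 / 67368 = 0.00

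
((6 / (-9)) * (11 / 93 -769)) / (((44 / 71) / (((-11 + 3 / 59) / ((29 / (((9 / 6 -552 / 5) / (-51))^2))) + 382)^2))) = 776447927328207673177423 / 6491346008152500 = 119612777.74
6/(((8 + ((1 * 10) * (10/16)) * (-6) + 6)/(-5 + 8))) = -36/47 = -0.77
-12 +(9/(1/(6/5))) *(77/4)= 1959/10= 195.90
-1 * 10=-10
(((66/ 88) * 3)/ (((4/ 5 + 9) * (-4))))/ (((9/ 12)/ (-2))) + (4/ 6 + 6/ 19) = 6343/ 5586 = 1.14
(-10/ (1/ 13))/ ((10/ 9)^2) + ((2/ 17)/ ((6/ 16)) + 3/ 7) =-373271/ 3570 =-104.56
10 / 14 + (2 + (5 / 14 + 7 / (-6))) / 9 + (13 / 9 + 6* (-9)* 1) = -9773 / 189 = -51.71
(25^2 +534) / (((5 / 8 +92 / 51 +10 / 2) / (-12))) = -1872.14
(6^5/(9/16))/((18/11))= 8448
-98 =-98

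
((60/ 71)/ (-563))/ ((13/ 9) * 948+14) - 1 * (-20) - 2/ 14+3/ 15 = 2329066692/ 116121565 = 20.06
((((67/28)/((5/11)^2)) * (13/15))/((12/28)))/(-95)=-105391/427500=-0.25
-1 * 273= -273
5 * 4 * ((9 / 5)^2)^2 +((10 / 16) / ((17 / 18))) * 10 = 920421 / 4250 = 216.57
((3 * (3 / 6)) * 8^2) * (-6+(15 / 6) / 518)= -149064 / 259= -575.54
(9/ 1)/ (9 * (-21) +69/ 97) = -291/ 6088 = -0.05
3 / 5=0.60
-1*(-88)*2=176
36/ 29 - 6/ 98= 1677/ 1421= 1.18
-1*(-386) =386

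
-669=-669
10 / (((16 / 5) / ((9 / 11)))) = 225 / 88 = 2.56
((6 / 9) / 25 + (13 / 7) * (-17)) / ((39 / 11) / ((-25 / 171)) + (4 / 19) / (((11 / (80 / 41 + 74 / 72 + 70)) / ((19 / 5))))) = 22407033 / 13455932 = 1.67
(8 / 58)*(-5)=-0.69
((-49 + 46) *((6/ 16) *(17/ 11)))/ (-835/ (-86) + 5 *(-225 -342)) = 6579/ 10690900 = 0.00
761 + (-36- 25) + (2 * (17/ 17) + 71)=773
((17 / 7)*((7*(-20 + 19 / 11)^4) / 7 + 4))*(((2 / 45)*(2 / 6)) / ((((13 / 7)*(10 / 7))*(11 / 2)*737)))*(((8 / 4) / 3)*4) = 621579598192 / 624927000555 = 0.99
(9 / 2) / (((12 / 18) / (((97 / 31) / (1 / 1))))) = 2619 / 124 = 21.12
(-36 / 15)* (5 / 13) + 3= 27 / 13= 2.08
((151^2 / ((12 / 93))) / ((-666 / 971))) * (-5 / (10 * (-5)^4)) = 686332901 / 3330000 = 206.11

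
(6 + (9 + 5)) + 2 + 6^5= 7798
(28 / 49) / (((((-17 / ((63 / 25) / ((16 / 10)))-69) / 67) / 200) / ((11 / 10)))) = -48240 / 457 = -105.56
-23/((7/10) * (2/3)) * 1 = -345/7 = -49.29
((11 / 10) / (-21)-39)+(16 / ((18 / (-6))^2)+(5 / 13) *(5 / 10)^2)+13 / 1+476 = 7400837 / 16380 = 451.82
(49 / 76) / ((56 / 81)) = 567 / 608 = 0.93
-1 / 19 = -0.05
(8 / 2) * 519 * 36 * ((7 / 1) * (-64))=-33481728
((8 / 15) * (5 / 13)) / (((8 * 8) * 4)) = 1 / 1248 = 0.00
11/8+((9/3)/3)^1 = 19/8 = 2.38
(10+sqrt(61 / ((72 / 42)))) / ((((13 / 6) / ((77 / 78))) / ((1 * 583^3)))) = 15257957099 * sqrt(1281) / 1014+152579570990 / 169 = 1441396340.32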